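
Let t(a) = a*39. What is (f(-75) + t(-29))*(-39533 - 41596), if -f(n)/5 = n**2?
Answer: 2373510024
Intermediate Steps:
t(a) = 39*a
f(n) = -5*n**2
(f(-75) + t(-29))*(-39533 - 41596) = (-5*(-75)**2 + 39*(-29))*(-39533 - 41596) = (-5*5625 - 1131)*(-81129) = (-28125 - 1131)*(-81129) = -29256*(-81129) = 2373510024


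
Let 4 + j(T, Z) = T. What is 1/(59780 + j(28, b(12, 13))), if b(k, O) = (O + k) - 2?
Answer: 1/59804 ≈ 1.6721e-5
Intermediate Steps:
b(k, O) = -2 + O + k
j(T, Z) = -4 + T
1/(59780 + j(28, b(12, 13))) = 1/(59780 + (-4 + 28)) = 1/(59780 + 24) = 1/59804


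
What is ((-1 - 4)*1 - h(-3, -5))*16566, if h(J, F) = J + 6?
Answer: -132528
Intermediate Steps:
h(J, F) = 6 + J
((-1 - 4)*1 - h(-3, -5))*16566 = ((-1 - 4)*1 - (6 - 3))*16566 = (-5*1 - 1*3)*16566 = (-5 - 3)*16566 = -8*16566 = -132528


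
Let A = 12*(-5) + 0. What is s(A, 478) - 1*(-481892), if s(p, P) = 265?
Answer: 482157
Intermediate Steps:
A = -60 (A = -60 + 0 = -60)
s(A, 478) - 1*(-481892) = 265 - 1*(-481892) = 265 + 481892 = 482157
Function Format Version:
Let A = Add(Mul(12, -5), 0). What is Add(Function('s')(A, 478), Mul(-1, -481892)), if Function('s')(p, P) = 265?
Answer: 482157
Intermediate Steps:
A = -60 (A = Add(-60, 0) = -60)
Add(Function('s')(A, 478), Mul(-1, -481892)) = Add(265, Mul(-1, -481892)) = Add(265, 481892) = 482157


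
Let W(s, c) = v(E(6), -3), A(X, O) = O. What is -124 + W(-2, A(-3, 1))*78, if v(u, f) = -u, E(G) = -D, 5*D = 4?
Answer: -308/5 ≈ -61.600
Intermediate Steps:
D = ⅘ (D = (⅕)*4 = ⅘ ≈ 0.80000)
E(G) = -⅘ (E(G) = -1*⅘ = -⅘)
W(s, c) = ⅘ (W(s, c) = -1*(-⅘) = ⅘)
-124 + W(-2, A(-3, 1))*78 = -124 + (⅘)*78 = -124 + 312/5 = -308/5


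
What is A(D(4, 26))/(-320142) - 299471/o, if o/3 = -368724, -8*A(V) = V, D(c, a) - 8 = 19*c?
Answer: 3995202487/14755504851 ≈ 0.27076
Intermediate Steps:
D(c, a) = 8 + 19*c
A(V) = -V/8
o = -1106172 (o = 3*(-368724) = -1106172)
A(D(4, 26))/(-320142) - 299471/o = -(8 + 19*4)/8/(-320142) - 299471/(-1106172) = -(8 + 76)/8*(-1/320142) - 299471*(-1/1106172) = -1/8*84*(-1/320142) + 299471/1106172 = -21/2*(-1/320142) + 299471/1106172 = 7/213428 + 299471/1106172 = 3995202487/14755504851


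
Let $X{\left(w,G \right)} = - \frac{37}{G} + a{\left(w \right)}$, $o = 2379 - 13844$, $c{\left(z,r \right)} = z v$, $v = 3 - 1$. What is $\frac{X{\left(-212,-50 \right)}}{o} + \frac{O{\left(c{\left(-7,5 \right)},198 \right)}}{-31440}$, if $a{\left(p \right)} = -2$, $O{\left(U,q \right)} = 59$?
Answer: $- \frac{3184103}{1802298000} \approx -0.0017667$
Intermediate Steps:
$v = 2$ ($v = 3 - 1 = 2$)
$c{\left(z,r \right)} = 2 z$ ($c{\left(z,r \right)} = z 2 = 2 z$)
$o = -11465$ ($o = 2379 - 13844 = -11465$)
$X{\left(w,G \right)} = -2 - \frac{37}{G}$ ($X{\left(w,G \right)} = - \frac{37}{G} - 2 = -2 - \frac{37}{G}$)
$\frac{X{\left(-212,-50 \right)}}{o} + \frac{O{\left(c{\left(-7,5 \right)},198 \right)}}{-31440} = \frac{-2 - \frac{37}{-50}}{-11465} + \frac{59}{-31440} = \left(-2 - - \frac{37}{50}\right) \left(- \frac{1}{11465}\right) + 59 \left(- \frac{1}{31440}\right) = \left(-2 + \frac{37}{50}\right) \left(- \frac{1}{11465}\right) - \frac{59}{31440} = \left(- \frac{63}{50}\right) \left(- \frac{1}{11465}\right) - \frac{59}{31440} = \frac{63}{573250} - \frac{59}{31440} = - \frac{3184103}{1802298000}$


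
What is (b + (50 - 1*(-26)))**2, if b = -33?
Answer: 1849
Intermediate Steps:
(b + (50 - 1*(-26)))**2 = (-33 + (50 - 1*(-26)))**2 = (-33 + (50 + 26))**2 = (-33 + 76)**2 = 43**2 = 1849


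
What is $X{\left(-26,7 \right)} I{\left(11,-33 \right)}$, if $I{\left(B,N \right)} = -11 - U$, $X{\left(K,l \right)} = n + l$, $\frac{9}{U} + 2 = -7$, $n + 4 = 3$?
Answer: $-60$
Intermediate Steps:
$n = -1$ ($n = -4 + 3 = -1$)
$U = -1$ ($U = \frac{9}{-2 - 7} = \frac{9}{-9} = 9 \left(- \frac{1}{9}\right) = -1$)
$X{\left(K,l \right)} = -1 + l$
$I{\left(B,N \right)} = -10$ ($I{\left(B,N \right)} = -11 - -1 = -11 + 1 = -10$)
$X{\left(-26,7 \right)} I{\left(11,-33 \right)} = \left(-1 + 7\right) \left(-10\right) = 6 \left(-10\right) = -60$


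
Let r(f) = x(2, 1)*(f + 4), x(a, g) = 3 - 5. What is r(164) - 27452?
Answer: -27788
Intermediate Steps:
x(a, g) = -2
r(f) = -8 - 2*f (r(f) = -2*(f + 4) = -2*(4 + f) = -8 - 2*f)
r(164) - 27452 = (-8 - 2*164) - 27452 = (-8 - 328) - 27452 = -336 - 27452 = -27788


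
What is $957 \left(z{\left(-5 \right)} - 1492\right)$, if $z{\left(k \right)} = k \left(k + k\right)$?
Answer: $-1379994$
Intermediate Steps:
$z{\left(k \right)} = 2 k^{2}$ ($z{\left(k \right)} = k 2 k = 2 k^{2}$)
$957 \left(z{\left(-5 \right)} - 1492\right) = 957 \left(2 \left(-5\right)^{2} - 1492\right) = 957 \left(2 \cdot 25 - 1492\right) = 957 \left(50 - 1492\right) = 957 \left(-1442\right) = -1379994$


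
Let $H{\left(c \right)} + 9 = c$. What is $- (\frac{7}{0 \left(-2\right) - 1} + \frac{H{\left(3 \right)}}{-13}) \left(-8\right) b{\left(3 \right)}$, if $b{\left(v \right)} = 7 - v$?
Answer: $- \frac{2720}{13} \approx -209.23$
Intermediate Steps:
$H{\left(c \right)} = -9 + c$
$- (\frac{7}{0 \left(-2\right) - 1} + \frac{H{\left(3 \right)}}{-13}) \left(-8\right) b{\left(3 \right)} = - (\frac{7}{0 \left(-2\right) - 1} + \frac{-9 + 3}{-13}) \left(-8\right) \left(7 - 3\right) = - (\frac{7}{0 - 1} - - \frac{6}{13}) \left(-8\right) \left(7 - 3\right) = - (\frac{7}{-1} + \frac{6}{13}) \left(-8\right) 4 = - (7 \left(-1\right) + \frac{6}{13}) \left(-8\right) 4 = - (-7 + \frac{6}{13}) \left(-8\right) 4 = \left(-1\right) \left(- \frac{85}{13}\right) \left(-8\right) 4 = \frac{85}{13} \left(-8\right) 4 = \left(- \frac{680}{13}\right) 4 = - \frac{2720}{13}$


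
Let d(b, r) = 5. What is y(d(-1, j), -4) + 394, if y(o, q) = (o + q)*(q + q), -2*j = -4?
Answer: 386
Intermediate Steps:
j = 2 (j = -1/2*(-4) = 2)
y(o, q) = 2*q*(o + q) (y(o, q) = (o + q)*(2*q) = 2*q*(o + q))
y(d(-1, j), -4) + 394 = 2*(-4)*(5 - 4) + 394 = 2*(-4)*1 + 394 = -8 + 394 = 386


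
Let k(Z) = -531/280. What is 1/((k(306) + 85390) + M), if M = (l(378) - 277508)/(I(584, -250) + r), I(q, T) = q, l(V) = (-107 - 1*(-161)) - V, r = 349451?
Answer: 2800280/239108376013 ≈ 1.1711e-5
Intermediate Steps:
l(V) = 54 - V (l(V) = (-107 + 161) - V = 54 - V)
k(Z) = -531/280 (k(Z) = -531*1/280 = -531/280)
M = -277832/350035 (M = ((54 - 1*378) - 277508)/(584 + 349451) = ((54 - 378) - 277508)/350035 = (-324 - 277508)*(1/350035) = -277832*1/350035 = -277832/350035 ≈ -0.79373)
1/((k(306) + 85390) + M) = 1/((-531/280 + 85390) - 277832/350035) = 1/(23908669/280 - 277832/350035) = 1/(239108376013/2800280) = 2800280/239108376013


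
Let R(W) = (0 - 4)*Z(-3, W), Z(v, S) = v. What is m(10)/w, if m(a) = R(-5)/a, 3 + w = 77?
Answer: 3/185 ≈ 0.016216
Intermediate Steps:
w = 74 (w = -3 + 77 = 74)
R(W) = 12 (R(W) = (0 - 4)*(-3) = -4*(-3) = 12)
m(a) = 12/a
m(10)/w = (12/10)/74 = (12*(⅒))*(1/74) = (6/5)*(1/74) = 3/185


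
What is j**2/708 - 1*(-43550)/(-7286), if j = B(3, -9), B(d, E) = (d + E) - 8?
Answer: -3675668/644811 ≈ -5.7004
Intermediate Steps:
B(d, E) = -8 + E + d (B(d, E) = (E + d) - 8 = -8 + E + d)
j = -14 (j = -8 - 9 + 3 = -14)
j**2/708 - 1*(-43550)/(-7286) = (-14)**2/708 - 1*(-43550)/(-7286) = 196*(1/708) + 43550*(-1/7286) = 49/177 - 21775/3643 = -3675668/644811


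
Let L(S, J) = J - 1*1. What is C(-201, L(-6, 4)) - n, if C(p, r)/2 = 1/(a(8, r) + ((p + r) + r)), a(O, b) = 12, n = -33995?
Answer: 6221083/183 ≈ 33995.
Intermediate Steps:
L(S, J) = -1 + J (L(S, J) = J - 1 = -1 + J)
C(p, r) = 2/(12 + p + 2*r) (C(p, r) = 2/(12 + ((p + r) + r)) = 2/(12 + (p + 2*r)) = 2/(12 + p + 2*r))
C(-201, L(-6, 4)) - n = 2/(12 - 201 + 2*(-1 + 4)) - 1*(-33995) = 2/(12 - 201 + 2*3) + 33995 = 2/(12 - 201 + 6) + 33995 = 2/(-183) + 33995 = 2*(-1/183) + 33995 = -2/183 + 33995 = 6221083/183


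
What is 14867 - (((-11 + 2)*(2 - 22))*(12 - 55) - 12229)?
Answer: 34836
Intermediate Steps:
14867 - (((-11 + 2)*(2 - 22))*(12 - 55) - 12229) = 14867 - (-9*(-20)*(-43) - 12229) = 14867 - (180*(-43) - 12229) = 14867 - (-7740 - 12229) = 14867 - 1*(-19969) = 14867 + 19969 = 34836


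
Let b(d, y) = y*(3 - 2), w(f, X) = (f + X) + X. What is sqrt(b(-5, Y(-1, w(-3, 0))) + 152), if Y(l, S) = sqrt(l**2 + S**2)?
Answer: sqrt(152 + sqrt(10)) ≈ 12.456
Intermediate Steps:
w(f, X) = f + 2*X (w(f, X) = (X + f) + X = f + 2*X)
Y(l, S) = sqrt(S**2 + l**2)
b(d, y) = y (b(d, y) = y*1 = y)
sqrt(b(-5, Y(-1, w(-3, 0))) + 152) = sqrt(sqrt((-3 + 2*0)**2 + (-1)**2) + 152) = sqrt(sqrt((-3 + 0)**2 + 1) + 152) = sqrt(sqrt((-3)**2 + 1) + 152) = sqrt(sqrt(9 + 1) + 152) = sqrt(sqrt(10) + 152) = sqrt(152 + sqrt(10))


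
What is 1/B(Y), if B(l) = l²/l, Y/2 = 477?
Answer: 1/954 ≈ 0.0010482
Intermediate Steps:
Y = 954 (Y = 2*477 = 954)
B(l) = l
1/B(Y) = 1/954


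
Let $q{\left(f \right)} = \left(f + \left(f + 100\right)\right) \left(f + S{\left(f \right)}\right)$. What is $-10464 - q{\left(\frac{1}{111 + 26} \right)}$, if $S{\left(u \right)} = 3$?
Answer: $- \frac{202044040}{18769} \approx -10765.0$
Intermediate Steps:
$q{\left(f \right)} = \left(3 + f\right) \left(100 + 2 f\right)$ ($q{\left(f \right)} = \left(f + \left(f + 100\right)\right) \left(f + 3\right) = \left(f + \left(100 + f\right)\right) \left(3 + f\right) = \left(100 + 2 f\right) \left(3 + f\right) = \left(3 + f\right) \left(100 + 2 f\right)$)
$-10464 - q{\left(\frac{1}{111 + 26} \right)} = -10464 - \left(300 + 2 \left(\frac{1}{111 + 26}\right)^{2} + \frac{106}{111 + 26}\right) = -10464 - \left(300 + 2 \left(\frac{1}{137}\right)^{2} + \frac{106}{137}\right) = -10464 - \left(300 + \frac{2}{18769} + 106 \cdot \frac{1}{137}\right) = -10464 - \left(300 + 2 \cdot \frac{1}{18769} + \frac{106}{137}\right) = -10464 - \left(300 + \frac{2}{18769} + \frac{106}{137}\right) = -10464 - \frac{5645224}{18769} = - \frac{202044040}{18769}$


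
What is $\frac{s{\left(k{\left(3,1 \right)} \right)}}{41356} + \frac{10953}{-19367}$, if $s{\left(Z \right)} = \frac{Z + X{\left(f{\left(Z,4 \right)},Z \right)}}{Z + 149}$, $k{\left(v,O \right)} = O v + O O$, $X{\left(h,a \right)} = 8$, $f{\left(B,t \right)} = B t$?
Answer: $- \frac{5775377050}{10212006063} \approx -0.56555$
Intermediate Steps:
$k{\left(v,O \right)} = O^{2} + O v$ ($k{\left(v,O \right)} = O v + O^{2} = O^{2} + O v$)
$s{\left(Z \right)} = \frac{8 + Z}{149 + Z}$ ($s{\left(Z \right)} = \frac{Z + 8}{Z + 149} = \frac{8 + Z}{149 + Z}$)
$\frac{s{\left(k{\left(3,1 \right)} \right)}}{41356} + \frac{10953}{-19367} = \frac{\frac{1}{149 + 1 \left(1 + 3\right)} \left(8 + 1 \left(1 + 3\right)\right)}{41356} + \frac{10953}{-19367} = \frac{8 + 1 \cdot 4}{149 + 1 \cdot 4} \cdot \frac{1}{41356} + 10953 \left(- \frac{1}{19367}\right) = \frac{8 + 4}{149 + 4} \cdot \frac{1}{41356} - \frac{10953}{19367} = \frac{1}{153} \cdot 12 \cdot \frac{1}{41356} - \frac{10953}{19367} = \frac{4}{51} \cdot \frac{1}{41356} - \frac{10953}{19367} = \frac{1}{527289} - \frac{10953}{19367} = - \frac{5775377050}{10212006063}$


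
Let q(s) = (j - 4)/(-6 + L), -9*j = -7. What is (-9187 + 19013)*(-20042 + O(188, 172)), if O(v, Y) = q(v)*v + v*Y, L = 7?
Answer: 1033636244/9 ≈ 1.1485e+8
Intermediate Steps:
j = 7/9 (j = -⅑*(-7) = 7/9 ≈ 0.77778)
q(s) = -29/9 (q(s) = (7/9 - 4)/(-6 + 7) = -29/9/1 = -29/9*1 = -29/9)
O(v, Y) = -29*v/9 + Y*v (O(v, Y) = -29*v/9 + v*Y = -29*v/9 + Y*v)
(-9187 + 19013)*(-20042 + O(188, 172)) = (-9187 + 19013)*(-20042 + (⅑)*188*(-29 + 9*172)) = 9826*(-20042 + (⅑)*188*(-29 + 1548)) = 9826*(-20042 + (⅑)*188*1519) = 9826*(-20042 + 285572/9) = 9826*(105194/9) = 1033636244/9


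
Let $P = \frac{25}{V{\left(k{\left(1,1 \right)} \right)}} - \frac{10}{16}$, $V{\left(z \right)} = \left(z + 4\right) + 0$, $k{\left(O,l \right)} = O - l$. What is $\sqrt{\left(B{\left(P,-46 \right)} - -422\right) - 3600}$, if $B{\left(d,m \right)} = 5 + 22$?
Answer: $i \sqrt{3151} \approx 56.134 i$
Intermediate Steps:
$V{\left(z \right)} = 4 + z$ ($V{\left(z \right)} = \left(4 + z\right) + 0 = 4 + z$)
$P = \frac{45}{8}$ ($P = \frac{25}{4 + \left(1 - 1\right)} - \frac{10}{16} = \frac{25}{4 + \left(1 - 1\right)} - \frac{5}{8} = \frac{25}{4 + 0} - \frac{5}{8} = \frac{25}{4} - \frac{5}{8} = \frac{45}{8} \approx 5.625$)
$B{\left(d,m \right)} = 27$
$\sqrt{\left(B{\left(P,-46 \right)} - -422\right) - 3600} = \sqrt{\left(27 - -422\right) - 3600} = \sqrt{\left(27 + 422\right) - 3600} = \sqrt{449 - 3600} = \sqrt{-3151} = i \sqrt{3151}$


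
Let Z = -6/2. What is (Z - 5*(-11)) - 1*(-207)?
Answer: 259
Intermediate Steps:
Z = -3 (Z = -6*½ = -3)
(Z - 5*(-11)) - 1*(-207) = (-3 - 5*(-11)) - 1*(-207) = (-3 + 55) + 207 = 52 + 207 = 259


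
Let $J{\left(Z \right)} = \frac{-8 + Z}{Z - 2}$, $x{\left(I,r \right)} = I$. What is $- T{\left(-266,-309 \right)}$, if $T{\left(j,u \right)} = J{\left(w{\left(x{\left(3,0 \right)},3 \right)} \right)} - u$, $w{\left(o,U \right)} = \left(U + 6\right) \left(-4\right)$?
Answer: $- \frac{5893}{19} \approx -310.16$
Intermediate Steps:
$w{\left(o,U \right)} = -24 - 4 U$ ($w{\left(o,U \right)} = \left(6 + U\right) \left(-4\right) = -24 - 4 U$)
$J{\left(Z \right)} = \frac{-8 + Z}{-2 + Z}$
$T{\left(j,u \right)} = \frac{22}{19} - u$ ($T{\left(j,u \right)} = \frac{-8 - 36}{-2 - 36} - u = \frac{1}{-38} \left(-44\right) - u = \left(- \frac{1}{38}\right) \left(-44\right) - u = \frac{22}{19} - u$)
$- T{\left(-266,-309 \right)} = - (\frac{22}{19} - -309) = - (\frac{22}{19} + 309) = \left(-1\right) \frac{5893}{19} = - \frac{5893}{19}$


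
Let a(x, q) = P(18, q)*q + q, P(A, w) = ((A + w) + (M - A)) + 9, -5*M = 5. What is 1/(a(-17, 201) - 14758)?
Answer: 1/27452 ≈ 3.6427e-5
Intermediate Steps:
M = -1 (M = -⅕*5 = -1)
P(A, w) = 8 + w (P(A, w) = ((A + w) + (-1 - A)) + 9 = (-1 + w) + 9 = 8 + w)
a(x, q) = q + q*(8 + q) (a(x, q) = (8 + q)*q + q = q*(8 + q) + q = q + q*(8 + q))
1/(a(-17, 201) - 14758) = 1/(201*(9 + 201) - 14758) = 1/(201*210 - 14758) = 1/(42210 - 14758) = 1/27452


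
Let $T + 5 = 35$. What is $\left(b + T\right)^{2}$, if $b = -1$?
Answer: $841$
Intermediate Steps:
$T = 30$ ($T = -5 + 35 = 30$)
$\left(b + T\right)^{2} = \left(-1 + 30\right)^{2} = 29^{2} = 841$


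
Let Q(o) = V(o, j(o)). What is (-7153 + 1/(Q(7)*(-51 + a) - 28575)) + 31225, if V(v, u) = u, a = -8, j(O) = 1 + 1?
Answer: 690697895/28693 ≈ 24072.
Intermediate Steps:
j(O) = 2
Q(o) = 2
(-7153 + 1/(Q(7)*(-51 + a) - 28575)) + 31225 = (-7153 + 1/(2*(-51 - 8) - 28575)) + 31225 = (-7153 + 1/(2*(-59) - 28575)) + 31225 = (-7153 + 1/(-118 - 28575)) + 31225 = (-7153 + 1/(-28693)) + 31225 = (-7153 - 1/28693) + 31225 = -205241030/28693 + 31225 = 690697895/28693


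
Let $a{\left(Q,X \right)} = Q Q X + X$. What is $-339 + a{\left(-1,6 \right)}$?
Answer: $-327$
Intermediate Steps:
$a{\left(Q,X \right)} = X + X Q^{2}$ ($a{\left(Q,X \right)} = Q^{2} X + X = X Q^{2} + X = X + X Q^{2}$)
$-339 + a{\left(-1,6 \right)} = -339 + 6 \left(1 + \left(-1\right)^{2}\right) = -339 + 6 \left(1 + 1\right) = -339 + 6 \cdot 2 = -339 + 12 = -327$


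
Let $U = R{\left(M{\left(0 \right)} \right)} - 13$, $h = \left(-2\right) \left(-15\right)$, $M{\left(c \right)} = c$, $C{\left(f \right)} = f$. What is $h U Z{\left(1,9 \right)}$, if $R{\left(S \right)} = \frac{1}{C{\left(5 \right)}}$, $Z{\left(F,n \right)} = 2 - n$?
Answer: $2688$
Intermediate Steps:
$R{\left(S \right)} = \frac{1}{5}$
$h = 30$
$U = - \frac{64}{5}$ ($U = \frac{1}{5} - 13 = - \frac{64}{5} \approx -12.8$)
$h U Z{\left(1,9 \right)} = 30 \left(- \frac{64}{5}\right) \left(2 - 9\right) = - 384 \left(2 - 9\right) = \left(-384\right) \left(-7\right) = 2688$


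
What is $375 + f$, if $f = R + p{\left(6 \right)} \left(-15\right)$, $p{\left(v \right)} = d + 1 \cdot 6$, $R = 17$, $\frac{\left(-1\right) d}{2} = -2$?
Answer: $242$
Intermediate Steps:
$d = 4$ ($d = \left(-2\right) \left(-2\right) = 4$)
$p{\left(v \right)} = 10$ ($p{\left(v \right)} = 4 + 1 \cdot 6 = 4 + 6 = 10$)
$f = -133$ ($f = 17 + 10 \left(-15\right) = 17 - 150 = -133$)
$375 + f = 375 - 133 = 242$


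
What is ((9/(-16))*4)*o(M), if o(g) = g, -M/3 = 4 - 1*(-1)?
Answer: 135/4 ≈ 33.750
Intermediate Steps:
M = -15 (M = -3*(4 - 1*(-1)) = -3*(4 + 1) = -3*5 = -15)
((9/(-16))*4)*o(M) = ((9/(-16))*4)*(-15) = ((9*(-1/16))*4)*(-15) = -9/16*4*(-15) = -9/4*(-15) = 135/4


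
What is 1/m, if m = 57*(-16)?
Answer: -1/912 ≈ -0.0010965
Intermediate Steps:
m = -912
1/m = 1/(-912) = -1/912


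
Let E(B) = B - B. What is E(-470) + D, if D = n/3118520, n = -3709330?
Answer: -370933/311852 ≈ -1.1895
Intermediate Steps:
D = -370933/311852 (D = -3709330/3118520 = -3709330*1/3118520 = -370933/311852 ≈ -1.1895)
E(B) = 0
E(-470) + D = 0 - 370933/311852 = -370933/311852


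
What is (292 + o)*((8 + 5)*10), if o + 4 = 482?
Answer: 100100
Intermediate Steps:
o = 478 (o = -4 + 482 = 478)
(292 + o)*((8 + 5)*10) = (292 + 478)*((8 + 5)*10) = 770*(13*10) = 770*130 = 100100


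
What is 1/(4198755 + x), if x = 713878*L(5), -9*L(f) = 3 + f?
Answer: 9/32077771 ≈ 2.8057e-7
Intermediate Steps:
L(f) = -⅓ - f/9 (L(f) = -(3 + f)/9 = -⅓ - f/9)
x = -5711024/9 (x = 713878*(-⅓ - ⅑*5) = 713878*(-⅓ - 5/9) = 713878*(-8/9) = -5711024/9 ≈ -6.3456e+5)
1/(4198755 + x) = 1/(4198755 - 5711024/9) = 1/(32077771/9) = 9/32077771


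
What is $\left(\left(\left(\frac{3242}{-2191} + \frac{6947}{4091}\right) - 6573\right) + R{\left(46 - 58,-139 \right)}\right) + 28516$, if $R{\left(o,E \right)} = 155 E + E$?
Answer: $\frac{2323473534}{8963381} \approx 259.22$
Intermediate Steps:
$R{\left(o,E \right)} = 156 E$
$\left(\left(\left(\frac{3242}{-2191} + \frac{6947}{4091}\right) - 6573\right) + R{\left(46 - 58,-139 \right)}\right) + 28516 = \left(\left(\left(\frac{3242}{-2191} + \frac{6947}{4091}\right) - 6573\right) + 156 \left(-139\right)\right) + 28516 = \left(\left(\left(3242 \left(- \frac{1}{2191}\right) + 6947 \cdot \frac{1}{4091}\right) - 6573\right) - 21684\right) + 28516 = \left(\left(\left(- \frac{3242}{2191} + \frac{6947}{4091}\right) - 6573\right) - 21684\right) + 28516 = \left(\left(\frac{1957855}{8963381} - 6573\right) - 21684\right) + 28516 = \left(- \frac{58914345458}{8963381} - 21684\right) + 28516 = - \frac{253276299062}{8963381} + 28516 = \frac{2323473534}{8963381}$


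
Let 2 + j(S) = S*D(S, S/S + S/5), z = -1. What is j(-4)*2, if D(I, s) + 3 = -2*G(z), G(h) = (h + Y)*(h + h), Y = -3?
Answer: 148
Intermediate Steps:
G(h) = 2*h*(-3 + h) (G(h) = (h - 3)*(h + h) = (-3 + h)*(2*h) = 2*h*(-3 + h))
D(I, s) = -19 (D(I, s) = -3 - 4*(-1)*(-3 - 1) = -3 - 4*(-1)*(-4) = -3 - 2*8 = -3 - 16 = -19)
j(S) = -2 - 19*S (j(S) = -2 + S*(-19) = -2 - 19*S)
j(-4)*2 = (-2 - 19*(-4))*2 = (-2 + 76)*2 = 74*2 = 148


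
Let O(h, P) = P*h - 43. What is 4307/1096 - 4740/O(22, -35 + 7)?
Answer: 8033353/722264 ≈ 11.122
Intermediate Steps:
O(h, P) = -43 + P*h
4307/1096 - 4740/O(22, -35 + 7) = 4307/1096 - 4740/(-43 + (-35 + 7)*22) = 4307*(1/1096) - 4740/(-43 - 28*22) = 4307/1096 - 4740/(-43 - 616) = 4307/1096 - 4740/(-659) = 4307/1096 - 4740*(-1/659) = 4307/1096 + 4740/659 = 8033353/722264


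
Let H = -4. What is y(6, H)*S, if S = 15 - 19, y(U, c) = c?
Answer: 16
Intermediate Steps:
S = -4
y(6, H)*S = -4*(-4) = 16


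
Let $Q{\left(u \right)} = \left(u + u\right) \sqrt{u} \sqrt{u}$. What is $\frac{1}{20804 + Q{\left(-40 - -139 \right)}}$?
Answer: $\frac{1}{40406} \approx 2.4749 \cdot 10^{-5}$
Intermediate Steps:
$Q{\left(u \right)} = 2 u^{2}$ ($Q{\left(u \right)} = 2 u \sqrt{u} \sqrt{u} = 2 u^{\frac{3}{2}} \sqrt{u} = 2 u^{2}$)
$\frac{1}{20804 + Q{\left(-40 - -139 \right)}} = \frac{1}{20804 + 2 \left(-40 - -139\right)^{2}} = \frac{1}{20804 + 2 \left(-40 + 139\right)^{2}} = \frac{1}{20804 + 2 \cdot 99^{2}} = \frac{1}{20804 + 2 \cdot 9801} = \frac{1}{20804 + 19602} = \frac{1}{40406}$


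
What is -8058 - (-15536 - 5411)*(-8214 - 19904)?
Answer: -588995804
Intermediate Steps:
-8058 - (-15536 - 5411)*(-8214 - 19904) = -8058 - (-20947)*(-28118) = -8058 - 1*588987746 = -8058 - 588987746 = -588995804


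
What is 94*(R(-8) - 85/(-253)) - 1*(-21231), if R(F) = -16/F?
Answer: 5426997/253 ≈ 21451.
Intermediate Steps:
94*(R(-8) - 85/(-253)) - 1*(-21231) = 94*(-16/(-8) - 85/(-253)) - 1*(-21231) = 94*(-16*(-1/8) - 85*(-1)/253) + 21231 = 94*(2 - 1*(-85/253)) + 21231 = 94*(2 + 85/253) + 21231 = 94*(591/253) + 21231 = 55554/253 + 21231 = 5426997/253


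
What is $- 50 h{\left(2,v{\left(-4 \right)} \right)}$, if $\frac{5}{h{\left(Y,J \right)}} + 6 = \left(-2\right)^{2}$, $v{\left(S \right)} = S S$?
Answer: $125$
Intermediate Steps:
$v{\left(S \right)} = S^{2}$
$h{\left(Y,J \right)} = - \frac{5}{2}$ ($h{\left(Y,J \right)} = \frac{5}{-6 + \left(-2\right)^{2}} = \frac{5}{-6 + 4} = \frac{5}{-2} = 5 \left(- \frac{1}{2}\right) = - \frac{5}{2}$)
$- 50 h{\left(2,v{\left(-4 \right)} \right)} = \left(-50\right) \left(- \frac{5}{2}\right) = 125$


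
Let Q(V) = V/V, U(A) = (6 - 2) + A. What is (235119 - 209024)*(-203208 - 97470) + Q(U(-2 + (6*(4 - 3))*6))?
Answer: -7846192409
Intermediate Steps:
U(A) = 4 + A
Q(V) = 1
(235119 - 209024)*(-203208 - 97470) + Q(U(-2 + (6*(4 - 3))*6)) = (235119 - 209024)*(-203208 - 97470) + 1 = 26095*(-300678) + 1 = -7846192410 + 1 = -7846192409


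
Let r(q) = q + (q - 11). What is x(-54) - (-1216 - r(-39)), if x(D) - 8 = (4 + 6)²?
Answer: 1235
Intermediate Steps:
x(D) = 108 (x(D) = 8 + (4 + 6)² = 8 + 10² = 8 + 100 = 108)
r(q) = -11 + 2*q (r(q) = q + (-11 + q) = -11 + 2*q)
x(-54) - (-1216 - r(-39)) = 108 - (-1216 - (-11 + 2*(-39))) = 108 - (-1216 - (-11 - 78)) = 108 - (-1216 - 1*(-89)) = 108 - (-1216 + 89) = 108 - 1*(-1127) = 108 + 1127 = 1235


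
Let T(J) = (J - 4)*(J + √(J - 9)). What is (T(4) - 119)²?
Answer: 14161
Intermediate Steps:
T(J) = (-4 + J)*(J + √(-9 + J))
(T(4) - 119)² = ((4² - 4*4 - 4*√(-9 + 4) + 4*√(-9 + 4)) - 119)² = ((16 - 16 - 4*I*√5 + 4*√(-5)) - 119)² = ((16 - 16 - 4*I*√5 + 4*(I*√5)) - 119)² = ((16 - 16 - 4*I*√5 + 4*I*√5) - 119)² = (0 - 119)² = (-119)² = 14161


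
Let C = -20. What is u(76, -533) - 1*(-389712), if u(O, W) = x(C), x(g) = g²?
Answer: 390112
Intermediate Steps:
u(O, W) = 400 (u(O, W) = (-20)² = 400)
u(76, -533) - 1*(-389712) = 400 - 1*(-389712) = 400 + 389712 = 390112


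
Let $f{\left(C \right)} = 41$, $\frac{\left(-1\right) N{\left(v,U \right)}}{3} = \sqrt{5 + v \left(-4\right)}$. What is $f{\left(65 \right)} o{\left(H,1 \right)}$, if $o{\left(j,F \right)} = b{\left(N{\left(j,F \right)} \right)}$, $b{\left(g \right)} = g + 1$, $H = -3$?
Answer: $41 - 123 \sqrt{17} \approx -466.14$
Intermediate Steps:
$N{\left(v,U \right)} = - 3 \sqrt{5 - 4 v}$ ($N{\left(v,U \right)} = - 3 \sqrt{5 + v \left(-4\right)} = - 3 \sqrt{5 - 4 v}$)
$b{\left(g \right)} = 1 + g$
$o{\left(j,F \right)} = 1 - 3 \sqrt{5 - 4 j}$
$f{\left(65 \right)} o{\left(H,1 \right)} = 41 \left(1 - 3 \sqrt{5 - -12}\right) = 41 \left(1 - 3 \sqrt{5 + 12}\right) = 41 \left(1 - 3 \sqrt{17}\right) = 41 - 123 \sqrt{17}$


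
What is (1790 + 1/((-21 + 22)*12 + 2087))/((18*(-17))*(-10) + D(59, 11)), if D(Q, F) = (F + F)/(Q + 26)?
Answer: 319362935/545996078 ≈ 0.58492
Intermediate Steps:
D(Q, F) = 2*F/(26 + Q) (D(Q, F) = (2*F)/(26 + Q) = 2*F/(26 + Q))
(1790 + 1/((-21 + 22)*12 + 2087))/((18*(-17))*(-10) + D(59, 11)) = (1790 + 1/((-21 + 22)*12 + 2087))/((18*(-17))*(-10) + 2*11/(26 + 59)) = (1790 + 1/(1*12 + 2087))/(-306*(-10) + 2*11/85) = (1790 + 1/(12 + 2087))/(3060 + 2*11*(1/85)) = (1790 + 1/2099)/(3060 + 22/85) = (1790 + 1/2099)/(260122/85) = (3757211/2099)*(85/260122) = 319362935/545996078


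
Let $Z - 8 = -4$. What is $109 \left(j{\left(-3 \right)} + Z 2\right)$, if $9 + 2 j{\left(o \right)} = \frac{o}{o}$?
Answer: $436$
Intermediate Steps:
$Z = 4$ ($Z = 8 - 4 = 4$)
$j{\left(o \right)} = -4$ ($j{\left(o \right)} = - \frac{9}{2} + \frac{o \frac{1}{o}}{2} = - \frac{9}{2} + \frac{1}{2} \cdot 1 = - \frac{9}{2} + \frac{1}{2} = -4$)
$109 \left(j{\left(-3 \right)} + Z 2\right) = 109 \left(-4 + 4 \cdot 2\right) = 109 \left(-4 + 8\right) = 109 \cdot 4 = 436$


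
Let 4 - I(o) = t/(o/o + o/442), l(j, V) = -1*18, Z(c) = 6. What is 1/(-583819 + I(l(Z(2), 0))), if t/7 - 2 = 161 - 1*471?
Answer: -53/30823076 ≈ -1.7195e-6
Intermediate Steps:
t = -2156 (t = 14 + 7*(161 - 1*471) = 14 + 7*(161 - 471) = 14 + 7*(-310) = 14 - 2170 = -2156)
l(j, V) = -18
I(o) = 4 + 2156/(1 + o/442) (I(o) = 4 - (-2156)/(o/o + o/442) = 4 - (-2156)/(1 + o*(1/442)) = 4 - (-2156)/(1 + o/442) = 4 + 2156/(1 + o/442))
1/(-583819 + I(l(Z(2), 0))) = 1/(-583819 + 4*(238680 - 18)/(442 - 18)) = 1/(-583819 + 4*238662/424) = 1/(-583819 + 4*(1/424)*238662) = 1/(-583819 + 119331/53) = 1/(-30823076/53) = -53/30823076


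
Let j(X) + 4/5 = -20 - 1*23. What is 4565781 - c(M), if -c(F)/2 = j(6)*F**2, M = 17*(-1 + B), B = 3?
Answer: 22322577/5 ≈ 4.4645e+6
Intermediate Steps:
j(X) = -219/5 (j(X) = -4/5 + (-20 - 1*23) = -4/5 + (-20 - 23) = -4/5 - 43 = -219/5)
M = 34 (M = 17*(-1 + 3) = 17*2 = 34)
c(F) = 438*F**2/5 (c(F) = -(-438)*F**2/5 = 438*F**2/5)
4565781 - c(M) = 4565781 - 438*34**2/5 = 4565781 - 438*1156/5 = 4565781 - 1*506328/5 = 4565781 - 506328/5 = 22322577/5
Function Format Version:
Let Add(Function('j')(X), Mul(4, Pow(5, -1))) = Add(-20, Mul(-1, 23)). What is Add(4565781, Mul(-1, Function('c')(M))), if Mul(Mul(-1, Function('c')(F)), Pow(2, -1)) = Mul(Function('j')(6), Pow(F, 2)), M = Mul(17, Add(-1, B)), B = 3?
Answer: Rational(22322577, 5) ≈ 4.4645e+6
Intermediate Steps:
Function('j')(X) = Rational(-219, 5) (Function('j')(X) = Add(Rational(-4, 5), Add(-20, Mul(-1, 23))) = Add(Rational(-4, 5), Add(-20, -23)) = Add(Rational(-4, 5), -43) = Rational(-219, 5))
M = 34 (M = Mul(17, Add(-1, 3)) = Mul(17, 2) = 34)
Function('c')(F) = Mul(Rational(438, 5), Pow(F, 2)) (Function('c')(F) = Mul(-2, Mul(Rational(-219, 5), Pow(F, 2))) = Mul(Rational(438, 5), Pow(F, 2)))
Add(4565781, Mul(-1, Function('c')(M))) = Add(4565781, Mul(-1, Mul(Rational(438, 5), Pow(34, 2)))) = Add(4565781, Mul(-1, Mul(Rational(438, 5), 1156))) = Add(4565781, Mul(-1, Rational(506328, 5))) = Add(4565781, Rational(-506328, 5)) = Rational(22322577, 5)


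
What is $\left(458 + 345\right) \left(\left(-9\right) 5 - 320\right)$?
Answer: $-293095$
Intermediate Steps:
$\left(458 + 345\right) \left(\left(-9\right) 5 - 320\right) = 803 \left(-45 - 320\right) = 803 \left(-365\right) = -293095$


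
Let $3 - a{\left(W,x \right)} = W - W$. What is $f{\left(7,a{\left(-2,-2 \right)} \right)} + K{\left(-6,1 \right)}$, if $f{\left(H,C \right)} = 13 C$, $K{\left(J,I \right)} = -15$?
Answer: $24$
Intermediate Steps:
$a{\left(W,x \right)} = 3$ ($a{\left(W,x \right)} = 3 - \left(W - W\right) = 3 - 0 = 3 + 0 = 3$)
$f{\left(7,a{\left(-2,-2 \right)} \right)} + K{\left(-6,1 \right)} = 13 \cdot 3 - 15 = 39 - 15 = 24$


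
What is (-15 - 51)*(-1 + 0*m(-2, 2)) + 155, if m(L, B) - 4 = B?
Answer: 221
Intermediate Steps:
m(L, B) = 4 + B
(-15 - 51)*(-1 + 0*m(-2, 2)) + 155 = (-15 - 51)*(-1 + 0*(4 + 2)) + 155 = -66*(-1 + 0*6) + 155 = -66*(-1 + 0) + 155 = -66*(-1) + 155 = 66 + 155 = 221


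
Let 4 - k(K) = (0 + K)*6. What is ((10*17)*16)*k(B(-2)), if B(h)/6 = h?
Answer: 206720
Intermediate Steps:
B(h) = 6*h
k(K) = 4 - 6*K (k(K) = 4 - (0 + K)*6 = 4 - K*6 = 4 - 6*K)
((10*17)*16)*k(B(-2)) = ((10*17)*16)*(4 - 36*(-2)) = (170*16)*(4 - 6*(-12)) = 2720*(4 + 72) = 2720*76 = 206720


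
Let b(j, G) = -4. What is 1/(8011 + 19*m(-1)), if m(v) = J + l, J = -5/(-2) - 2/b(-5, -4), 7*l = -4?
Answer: 7/56400 ≈ 0.00012411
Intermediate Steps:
l = -4/7 (l = (⅐)*(-4) = -4/7 ≈ -0.57143)
J = 3 (J = -5/(-2) - 2/(-4) = -5*(-½) - 2*(-¼) = 5/2 + ½ = 3)
m(v) = 17/7 (m(v) = 3 - 4/7 = 17/7)
1/(8011 + 19*m(-1)) = 1/(8011 + 19*(17/7)) = 1/(8011 + 323/7) = 1/(56400/7) = 7/56400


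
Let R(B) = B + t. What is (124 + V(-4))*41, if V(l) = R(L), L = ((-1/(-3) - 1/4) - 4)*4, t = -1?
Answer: 13202/3 ≈ 4400.7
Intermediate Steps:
L = -47/3 (L = ((-1*(-⅓) - 1*¼) - 4)*4 = ((⅓ - ¼) - 4)*4 = (1/12 - 4)*4 = -47/12*4 = -47/3 ≈ -15.667)
R(B) = -1 + B (R(B) = B - 1 = -1 + B)
V(l) = -50/3 (V(l) = -1 - 47/3 = -50/3)
(124 + V(-4))*41 = (124 - 50/3)*41 = (322/3)*41 = 13202/3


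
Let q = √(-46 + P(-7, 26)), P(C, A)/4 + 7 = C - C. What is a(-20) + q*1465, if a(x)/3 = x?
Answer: -60 + 1465*I*√74 ≈ -60.0 + 12602.0*I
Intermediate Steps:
a(x) = 3*x
P(C, A) = -28 (P(C, A) = -28 + 4*(C - C) = -28 + 4*0 = -28 + 0 = -28)
q = I*√74 (q = √(-46 - 28) = √(-74) = I*√74 ≈ 8.6023*I)
a(-20) + q*1465 = 3*(-20) + (I*√74)*1465 = -60 + 1465*I*√74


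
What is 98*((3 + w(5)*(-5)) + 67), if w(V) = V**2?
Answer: -5390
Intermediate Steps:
98*((3 + w(5)*(-5)) + 67) = 98*((3 + 5**2*(-5)) + 67) = 98*((3 + 25*(-5)) + 67) = 98*((3 - 125) + 67) = 98*(-122 + 67) = 98*(-55) = -5390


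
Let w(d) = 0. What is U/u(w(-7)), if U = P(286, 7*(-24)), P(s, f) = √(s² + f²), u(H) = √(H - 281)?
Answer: -2*I*√7728905/281 ≈ -19.787*I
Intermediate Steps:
u(H) = √(-281 + H)
P(s, f) = √(f² + s²)
U = 2*√27505 (U = √((7*(-24))² + 286²) = √((-168)² + 81796) = √(28224 + 81796) = √110020 = 2*√27505 ≈ 331.69)
U/u(w(-7)) = (2*√27505)/(√(-281 + 0)) = (2*√27505)/(√(-281)) = (2*√27505)/((I*√281)) = (2*√27505)*(-I*√281/281) = -2*I*√7728905/281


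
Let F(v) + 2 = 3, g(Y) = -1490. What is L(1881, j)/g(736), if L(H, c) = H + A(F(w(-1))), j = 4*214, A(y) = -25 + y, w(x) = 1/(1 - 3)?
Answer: -1857/1490 ≈ -1.2463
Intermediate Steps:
w(x) = -½ (w(x) = 1/(-2) = -½)
F(v) = 1 (F(v) = -2 + 3 = 1)
j = 856
L(H, c) = -24 + H (L(H, c) = H + (-25 + 1) = H - 24 = -24 + H)
L(1881, j)/g(736) = (-24 + 1881)/(-1490) = 1857*(-1/1490) = -1857/1490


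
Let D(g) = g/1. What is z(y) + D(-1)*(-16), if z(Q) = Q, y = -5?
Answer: 11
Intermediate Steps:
D(g) = g (D(g) = g*1 = g)
z(y) + D(-1)*(-16) = -5 - 1*(-16) = -5 + 16 = 11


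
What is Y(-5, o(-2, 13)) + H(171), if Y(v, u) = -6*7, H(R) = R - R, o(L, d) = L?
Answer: -42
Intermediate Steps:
H(R) = 0
Y(v, u) = -42
Y(-5, o(-2, 13)) + H(171) = -42 + 0 = -42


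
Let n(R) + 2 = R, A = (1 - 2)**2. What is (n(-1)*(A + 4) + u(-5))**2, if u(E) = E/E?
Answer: 196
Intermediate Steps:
A = 1 (A = (-1)**2 = 1)
u(E) = 1
n(R) = -2 + R
(n(-1)*(A + 4) + u(-5))**2 = ((-2 - 1)*(1 + 4) + 1)**2 = (-3*5 + 1)**2 = (-15 + 1)**2 = (-14)**2 = 196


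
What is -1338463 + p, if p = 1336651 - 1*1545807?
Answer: -1547619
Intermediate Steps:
p = -209156 (p = 1336651 - 1545807 = -209156)
-1338463 + p = -1338463 - 209156 = -1547619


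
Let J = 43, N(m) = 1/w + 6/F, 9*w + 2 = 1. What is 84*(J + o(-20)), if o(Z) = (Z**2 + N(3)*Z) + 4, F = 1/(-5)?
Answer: 103068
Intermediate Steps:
F = -1/5 (F = 1*(-1/5) = -1/5 ≈ -0.20000)
w = -1/9 (w = -2/9 + (1/9)*1 = -2/9 + 1/9 = -1/9 ≈ -0.11111)
N(m) = -39 (N(m) = 1/(-1/9) + 6/(-1/5) = 1*(-9) + 6*(-5) = -9 - 30 = -39)
o(Z) = 4 + Z**2 - 39*Z (o(Z) = (Z**2 - 39*Z) + 4 = 4 + Z**2 - 39*Z)
84*(J + o(-20)) = 84*(43 + (4 + (-20)**2 - 39*(-20))) = 84*(43 + (4 + 400 + 780)) = 84*(43 + 1184) = 84*1227 = 103068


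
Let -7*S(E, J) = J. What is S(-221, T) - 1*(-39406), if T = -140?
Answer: 39426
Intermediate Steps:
S(E, J) = -J/7
S(-221, T) - 1*(-39406) = -⅐*(-140) - 1*(-39406) = 20 + 39406 = 39426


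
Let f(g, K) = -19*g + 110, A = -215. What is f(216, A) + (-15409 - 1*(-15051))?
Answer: -4352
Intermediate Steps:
f(g, K) = 110 - 19*g
f(216, A) + (-15409 - 1*(-15051)) = (110 - 19*216) + (-15409 - 1*(-15051)) = (110 - 4104) + (-15409 + 15051) = -3994 - 358 = -4352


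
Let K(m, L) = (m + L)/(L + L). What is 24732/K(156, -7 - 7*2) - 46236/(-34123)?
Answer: -1312548876/170615 ≈ -7693.0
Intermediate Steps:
K(m, L) = (L + m)/(2*L) (K(m, L) = (L + m)/((2*L)) = (L + m)*(1/(2*L)) = (L + m)/(2*L))
24732/K(156, -7 - 7*2) - 46236/(-34123) = 24732/((((-7 - 7*2) + 156)/(2*(-7 - 7*2)))) - 46236/(-34123) = 24732/((((-7 - 14) + 156)/(2*(-7 - 14)))) - 46236*(-1/34123) = 24732/(((½)*(-21 + 156)/(-21))) + 46236/34123 = 24732/(((½)*(-1/21)*135)) + 46236/34123 = 24732/(-45/14) + 46236/34123 = 24732*(-14/45) + 46236/34123 = -38472/5 + 46236/34123 = -1312548876/170615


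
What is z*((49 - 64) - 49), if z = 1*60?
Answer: -3840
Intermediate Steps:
z = 60
z*((49 - 64) - 49) = 60*((49 - 64) - 49) = 60*(-15 - 49) = 60*(-64) = -3840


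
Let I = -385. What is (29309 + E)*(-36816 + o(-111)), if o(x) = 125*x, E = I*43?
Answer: -646513014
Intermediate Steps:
E = -16555 (E = -385*43 = -16555)
(29309 + E)*(-36816 + o(-111)) = (29309 - 16555)*(-36816 + 125*(-111)) = 12754*(-36816 - 13875) = 12754*(-50691) = -646513014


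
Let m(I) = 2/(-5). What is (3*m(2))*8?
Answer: -48/5 ≈ -9.6000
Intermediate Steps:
m(I) = -⅖ (m(I) = 2*(-⅕) = -⅖)
(3*m(2))*8 = (3*(-⅖))*8 = -6/5*8 = -48/5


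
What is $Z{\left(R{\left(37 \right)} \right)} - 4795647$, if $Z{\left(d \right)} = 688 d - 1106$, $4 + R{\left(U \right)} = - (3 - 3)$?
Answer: $-4799505$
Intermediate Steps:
$R{\left(U \right)} = -4$ ($R{\left(U \right)} = -4 - \left(3 - 3\right) = -4 - 0 = -4 + 0 = -4$)
$Z{\left(d \right)} = -1106 + 688 d$
$Z{\left(R{\left(37 \right)} \right)} - 4795647 = \left(-1106 + 688 \left(-4\right)\right) - 4795647 = \left(-1106 - 2752\right) - 4795647 = -3858 - 4795647 = -4799505$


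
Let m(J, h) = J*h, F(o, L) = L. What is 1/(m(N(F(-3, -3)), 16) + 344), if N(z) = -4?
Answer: 1/280 ≈ 0.0035714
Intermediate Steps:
1/(m(N(F(-3, -3)), 16) + 344) = 1/(-4*16 + 344) = 1/(-64 + 344) = 1/280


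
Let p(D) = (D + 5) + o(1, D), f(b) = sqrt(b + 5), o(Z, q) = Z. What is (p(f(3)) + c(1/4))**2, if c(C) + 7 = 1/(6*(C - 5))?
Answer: 29473/3249 - 236*sqrt(2)/57 ≈ 3.2161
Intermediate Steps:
f(b) = sqrt(5 + b)
p(D) = 6 + D (p(D) = (D + 5) + 1 = (5 + D) + 1 = 6 + D)
c(C) = -7 + 1/(-30 + 6*C) (c(C) = -7 + 1/(6*(C - 5)) = -7 + 1/(6*(-5 + C)) = -7 + 1/(-30 + 6*C))
(p(f(3)) + c(1/4))**2 = ((6 + sqrt(5 + 3)) + (211 - 42/4)/(6*(-5 + 1/4)))**2 = ((6 + sqrt(8)) + (211 - 42*1/4)/(6*(-5 + 1/4)))**2 = ((6 + 2*sqrt(2)) + (211 - 21/2)/(6*(-19/4)))**2 = ((6 + 2*sqrt(2)) + (1/6)*(-4/19)*(401/2))**2 = ((6 + 2*sqrt(2)) - 401/57)**2 = (-59/57 + 2*sqrt(2))**2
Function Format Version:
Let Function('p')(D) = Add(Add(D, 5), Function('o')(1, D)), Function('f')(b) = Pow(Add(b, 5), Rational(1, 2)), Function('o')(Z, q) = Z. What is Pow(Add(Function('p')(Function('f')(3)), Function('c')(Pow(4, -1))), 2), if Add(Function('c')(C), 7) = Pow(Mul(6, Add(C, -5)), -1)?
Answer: Add(Rational(29473, 3249), Mul(Rational(-236, 57), Pow(2, Rational(1, 2)))) ≈ 3.2161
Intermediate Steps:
Function('f')(b) = Pow(Add(5, b), Rational(1, 2))
Function('p')(D) = Add(6, D) (Function('p')(D) = Add(Add(D, 5), 1) = Add(Add(5, D), 1) = Add(6, D))
Function('c')(C) = Add(-7, Pow(Add(-30, Mul(6, C)), -1)) (Function('c')(C) = Add(-7, Pow(Mul(6, Add(C, -5)), -1)) = Add(-7, Pow(Mul(6, Add(-5, C)), -1)) = Add(-7, Pow(Add(-30, Mul(6, C)), -1)))
Pow(Add(Function('p')(Function('f')(3)), Function('c')(Pow(4, -1))), 2) = Pow(Add(Add(6, Pow(Add(5, 3), Rational(1, 2))), Mul(Rational(1, 6), Pow(Add(-5, Pow(4, -1)), -1), Add(211, Mul(-42, Pow(4, -1))))), 2) = Pow(Add(Add(6, Pow(8, Rational(1, 2))), Mul(Rational(1, 6), Pow(Add(-5, Rational(1, 4)), -1), Add(211, Mul(-42, Rational(1, 4))))), 2) = Pow(Add(Add(6, Mul(2, Pow(2, Rational(1, 2)))), Mul(Rational(1, 6), Pow(Rational(-19, 4), -1), Add(211, Rational(-21, 2)))), 2) = Pow(Add(Add(6, Mul(2, Pow(2, Rational(1, 2)))), Mul(Rational(1, 6), Rational(-4, 19), Rational(401, 2))), 2) = Pow(Add(Add(6, Mul(2, Pow(2, Rational(1, 2)))), Rational(-401, 57)), 2) = Pow(Add(Rational(-59, 57), Mul(2, Pow(2, Rational(1, 2)))), 2)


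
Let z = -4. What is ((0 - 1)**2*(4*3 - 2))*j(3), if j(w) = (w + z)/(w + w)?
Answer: -5/3 ≈ -1.6667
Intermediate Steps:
j(w) = (-4 + w)/(2*w) (j(w) = (w - 4)/(w + w) = (-4 + w)/((2*w)) = (-4 + w)*(1/(2*w)) = (-4 + w)/(2*w))
((0 - 1)**2*(4*3 - 2))*j(3) = ((0 - 1)**2*(4*3 - 2))*((1/2)*(-4 + 3)/3) = ((-1)**2*(12 - 2))*((1/2)*(1/3)*(-1)) = (1*10)*(-1/6) = 10*(-1/6) = -5/3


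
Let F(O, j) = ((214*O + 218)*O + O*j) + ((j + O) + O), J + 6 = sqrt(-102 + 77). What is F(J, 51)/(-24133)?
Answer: -779/24133 + 11485*I/24133 ≈ -0.032279 + 0.4759*I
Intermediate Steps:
J = -6 + 5*I (J = -6 + sqrt(-102 + 77) = -6 + sqrt(-25) = -6 + 5*I ≈ -6.0 + 5.0*I)
F(O, j) = j + 2*O + O*j + O*(218 + 214*O) (F(O, j) = ((218 + 214*O)*O + O*j) + ((O + j) + O) = (O*(218 + 214*O) + O*j) + (j + 2*O) = (O*j + O*(218 + 214*O)) + (j + 2*O) = j + 2*O + O*j + O*(218 + 214*O))
F(J, 51)/(-24133) = (51 + 214*(-6 + 5*I)**2 + 220*(-6 + 5*I) + (-6 + 5*I)*51)/(-24133) = (51 + 214*(-6 + 5*I)**2 + (-1320 + 1100*I) + (-306 + 255*I))*(-1/24133) = (-1575 + 214*(-6 + 5*I)**2 + 1355*I)*(-1/24133) = 1575/24133 - 1355*I/24133 - 214*(-6 + 5*I)**2/24133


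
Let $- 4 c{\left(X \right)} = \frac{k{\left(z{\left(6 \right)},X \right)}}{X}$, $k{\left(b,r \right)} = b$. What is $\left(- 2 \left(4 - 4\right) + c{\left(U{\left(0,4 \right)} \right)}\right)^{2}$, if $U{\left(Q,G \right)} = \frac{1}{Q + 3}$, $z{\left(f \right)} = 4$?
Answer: $9$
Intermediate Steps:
$U{\left(Q,G \right)} = \frac{1}{3 + Q}$
$c{\left(X \right)} = - \frac{1}{X}$ ($c{\left(X \right)} = - \frac{4 \frac{1}{X}}{4} = - \frac{1}{X}$)
$\left(- 2 \left(4 - 4\right) + c{\left(U{\left(0,4 \right)} \right)}\right)^{2} = \left(- 2 \left(4 - 4\right) - \frac{1}{\frac{1}{3 + 0}}\right)^{2} = \left(\left(-2\right) 0 - \frac{1}{\frac{1}{3}}\right)^{2} = \left(0 - \frac{1}{\frac{1}{3}}\right)^{2} = \left(0 - 3\right)^{2} = \left(-3\right)^{2} = 9$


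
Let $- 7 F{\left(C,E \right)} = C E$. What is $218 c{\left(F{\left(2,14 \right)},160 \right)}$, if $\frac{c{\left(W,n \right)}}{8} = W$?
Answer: $-6976$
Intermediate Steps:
$F{\left(C,E \right)} = - \frac{C E}{7}$
$c{\left(W,n \right)} = 8 W$
$218 c{\left(F{\left(2,14 \right)},160 \right)} = 218 \cdot 8 \left(\left(- \frac{1}{7}\right) 2 \cdot 14\right) = 218 \cdot 8 \left(-4\right) = 218 \left(-32\right) = -6976$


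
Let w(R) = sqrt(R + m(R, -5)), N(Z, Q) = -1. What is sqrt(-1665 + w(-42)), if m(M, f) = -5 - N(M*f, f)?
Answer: sqrt(-1665 + I*sqrt(46)) ≈ 0.08311 + 40.805*I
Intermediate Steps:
m(M, f) = -4 (m(M, f) = -5 - 1*(-1) = -5 + 1 = -4)
w(R) = sqrt(-4 + R) (w(R) = sqrt(R - 4) = sqrt(-4 + R))
sqrt(-1665 + w(-42)) = sqrt(-1665 + sqrt(-4 - 42)) = sqrt(-1665 + sqrt(-46)) = sqrt(-1665 + I*sqrt(46))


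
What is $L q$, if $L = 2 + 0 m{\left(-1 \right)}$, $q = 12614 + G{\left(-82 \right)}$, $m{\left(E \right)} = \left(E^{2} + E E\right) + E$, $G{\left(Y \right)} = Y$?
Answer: $25064$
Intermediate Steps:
$m{\left(E \right)} = E + 2 E^{2}$ ($m{\left(E \right)} = \left(E^{2} + E^{2}\right) + E = 2 E^{2} + E = E + 2 E^{2}$)
$q = 12532$ ($q = 12614 - 82 = 12532$)
$L = 2$ ($L = 2 + 0 \left(- (1 + 2 \left(-1\right))\right) = 2 + 0 \left(- (1 - 2)\right) = 2 + 0 \left(\left(-1\right) \left(-1\right)\right) = 2 + 0 \cdot 1 = 2 + 0 = 2$)
$L q = 2 \cdot 12532 = 25064$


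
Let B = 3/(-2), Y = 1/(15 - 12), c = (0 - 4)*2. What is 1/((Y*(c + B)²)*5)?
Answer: 12/1805 ≈ 0.0066482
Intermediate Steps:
c = -8 (c = -4*2 = -8)
Y = ⅓ (Y = 1/3 = ⅓ ≈ 0.33333)
B = -3/2 (B = 3*(-½) = -3/2 ≈ -1.5000)
1/((Y*(c + B)²)*5) = 1/(((-8 - 3/2)²/3)*5) = 1/(((-19/2)²/3)*5) = 1/(((⅓)*(361/4))*5) = 1/((361/12)*5) = 1/(1805/12) = 12/1805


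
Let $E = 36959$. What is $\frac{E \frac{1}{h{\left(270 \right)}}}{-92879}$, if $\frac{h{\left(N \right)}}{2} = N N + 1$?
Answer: $- \frac{36959}{13541943958} \approx -2.7292 \cdot 10^{-6}$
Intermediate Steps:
$h{\left(N \right)} = 2 + 2 N^{2}$ ($h{\left(N \right)} = 2 \left(N N + 1\right) = 2 \left(N^{2} + 1\right) = 2 \left(1 + N^{2}\right) = 2 + 2 N^{2}$)
$\frac{E \frac{1}{h{\left(270 \right)}}}{-92879} = \frac{36959 \frac{1}{2 + 2 \cdot 270^{2}}}{-92879} = \frac{36959}{2 + 2 \cdot 72900} \left(- \frac{1}{92879}\right) = \frac{36959}{2 + 145800} \left(- \frac{1}{92879}\right) = \frac{36959}{145802} \left(- \frac{1}{92879}\right) = - \frac{36959}{13541943958}$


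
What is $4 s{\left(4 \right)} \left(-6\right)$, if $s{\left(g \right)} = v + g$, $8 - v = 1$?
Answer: $-264$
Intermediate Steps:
$v = 7$ ($v = 8 - 1 = 7$)
$s{\left(g \right)} = 7 + g$
$4 s{\left(4 \right)} \left(-6\right) = 4 \left(7 + 4\right) \left(-6\right) = 4 \cdot 11 \left(-6\right) = 44 \left(-6\right) = -264$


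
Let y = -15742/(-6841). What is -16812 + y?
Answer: -114995150/6841 ≈ -16810.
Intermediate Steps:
y = 15742/6841 (y = -15742*(-1/6841) = 15742/6841 ≈ 2.3011)
-16812 + y = -16812 + 15742/6841 = -114995150/6841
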